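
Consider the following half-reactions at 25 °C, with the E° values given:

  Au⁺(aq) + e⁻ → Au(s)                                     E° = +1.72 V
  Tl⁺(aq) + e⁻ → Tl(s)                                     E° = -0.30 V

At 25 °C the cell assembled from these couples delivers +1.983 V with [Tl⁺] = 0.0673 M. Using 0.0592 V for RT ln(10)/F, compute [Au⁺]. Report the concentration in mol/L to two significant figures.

Au⁺/Au is the cathode, Tl⁺/Tl the anode: E°cell = +2.02 V, n = 1.
Overall reaction: Au⁺(aq) + Tl(s) → Au(s) + Tl⁺(aq); Q = [Tl⁺]^1/[Au⁺]^1.
From E = E° − (0.0592/n) log Q: log Q = (E° − E)·n/0.0592 = (+2.02 − (+1.983))·1/0.0592 = 0.6250.
So 1·log[Au⁺] = 1·log(0.0673) − log Q = -1.1720 − (0.6250) = -1.7970; [Au⁺] = 10^(-1.7970) ≈ 0.016 M.

0.016 M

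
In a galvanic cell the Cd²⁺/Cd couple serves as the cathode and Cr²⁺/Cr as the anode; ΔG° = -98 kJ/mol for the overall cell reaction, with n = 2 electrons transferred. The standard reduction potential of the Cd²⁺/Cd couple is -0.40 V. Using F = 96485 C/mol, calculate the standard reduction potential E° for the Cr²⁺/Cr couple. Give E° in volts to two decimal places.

-0.91 V

E°cell = −ΔG°/(nF) = −(-98×10³)/((2)(96485)) = +0.508 V.
Since Cd²⁺/Cd is the cathode and Cr²⁺/Cr the anode, E°cell = E°(Cd²⁺/Cd) − E°(Cr²⁺/Cr).
So E°(Cr²⁺/Cr) = E°(Cd²⁺/Cd) − E°cell = (-0.40) − (+0.508) = -0.91 V.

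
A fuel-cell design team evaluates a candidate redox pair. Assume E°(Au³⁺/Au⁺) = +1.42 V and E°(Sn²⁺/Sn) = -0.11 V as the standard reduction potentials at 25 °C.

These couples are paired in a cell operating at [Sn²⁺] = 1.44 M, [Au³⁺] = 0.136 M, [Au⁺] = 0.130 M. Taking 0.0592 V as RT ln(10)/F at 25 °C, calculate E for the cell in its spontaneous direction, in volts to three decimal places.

Au³⁺/Au⁺ is the cathode (higher E°), Sn²⁺/Sn the anode: E°cell = +1.42 − (-0.11) = +1.53 V, n = 2.
Overall: Au³⁺(aq) + Sn(s) → Au⁺(aq) + Sn²⁺(aq)
Q = [Au⁺]·[Sn²⁺] / ([Au³⁺]); log Q = 0.139.
E = E° − (0.0592/n) log Q = +1.53 − (0.0592/2)(0.139) = +1.526 V.

+1.526 V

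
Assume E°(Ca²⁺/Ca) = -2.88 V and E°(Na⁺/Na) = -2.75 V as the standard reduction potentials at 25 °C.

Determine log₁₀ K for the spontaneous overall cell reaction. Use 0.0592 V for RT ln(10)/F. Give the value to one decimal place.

Cathode: Na⁺/Na; anode: Ca²⁺/Ca. E°cell = +0.13 V, n = 2.
log K = nE°cell / 0.0592 = (2)(+0.13) / 0.0592 = 4.4.

4.4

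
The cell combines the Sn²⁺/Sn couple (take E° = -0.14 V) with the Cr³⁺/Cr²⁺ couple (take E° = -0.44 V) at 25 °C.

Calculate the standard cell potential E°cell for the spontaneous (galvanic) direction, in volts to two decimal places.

The Sn²⁺/Sn couple has the higher reduction potential, so it is the cathode; Cr³⁺/Cr²⁺ is oxidised at the anode.
E°cell = E°(cathode) − E°(anode) = (-0.14) − (-0.44) = +0.30 V.

+0.30 V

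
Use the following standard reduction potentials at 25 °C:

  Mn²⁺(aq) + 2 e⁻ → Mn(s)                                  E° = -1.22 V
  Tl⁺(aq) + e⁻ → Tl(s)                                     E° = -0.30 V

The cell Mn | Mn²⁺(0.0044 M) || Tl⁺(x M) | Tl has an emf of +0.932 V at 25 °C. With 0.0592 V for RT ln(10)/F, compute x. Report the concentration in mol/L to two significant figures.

0.11 M

Tl⁺/Tl is the cathode, Mn²⁺/Mn the anode: E°cell = +0.92 V, n = 2.
Overall reaction: 2 Tl⁺(aq) + Mn(s) → 2 Tl(s) + Mn²⁺(aq); Q = [Mn²⁺]^1/[Tl⁺]^2.
From E = E° − (0.0592/n) log Q: log Q = (E° − E)·n/0.0592 = (+0.92 − (+0.932))·2/0.0592 = -0.4054.
So 2·log[Tl⁺] = 1·log(0.0044) − log Q = -2.3565 − (-0.4054) = -1.9511; log[Tl⁺] = -1.9511 / 2 = -0.9756; [Tl⁺] = 10^(-0.9756) ≈ 0.11 M.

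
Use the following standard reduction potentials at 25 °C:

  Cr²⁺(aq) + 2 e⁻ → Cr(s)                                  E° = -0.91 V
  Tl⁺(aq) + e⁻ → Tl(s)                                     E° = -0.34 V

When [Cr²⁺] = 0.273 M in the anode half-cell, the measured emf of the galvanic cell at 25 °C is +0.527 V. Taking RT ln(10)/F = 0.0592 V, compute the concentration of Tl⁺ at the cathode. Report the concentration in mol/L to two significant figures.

0.098 M

Tl⁺/Tl is the cathode, Cr²⁺/Cr the anode: E°cell = +0.57 V, n = 2.
Overall reaction: 2 Tl⁺(aq) + Cr(s) → 2 Tl(s) + Cr²⁺(aq); Q = [Cr²⁺]^1/[Tl⁺]^2.
From E = E° − (0.0592/n) log Q: log Q = (E° − E)·n/0.0592 = (+0.57 − (+0.527))·2/0.0592 = 1.4527.
So 2·log[Tl⁺] = 1·log(0.273) − log Q = -0.5638 − (1.4527) = -2.0165; log[Tl⁺] = -2.0165 / 2 = -1.0083; [Tl⁺] = 10^(-1.0083) ≈ 0.098 M.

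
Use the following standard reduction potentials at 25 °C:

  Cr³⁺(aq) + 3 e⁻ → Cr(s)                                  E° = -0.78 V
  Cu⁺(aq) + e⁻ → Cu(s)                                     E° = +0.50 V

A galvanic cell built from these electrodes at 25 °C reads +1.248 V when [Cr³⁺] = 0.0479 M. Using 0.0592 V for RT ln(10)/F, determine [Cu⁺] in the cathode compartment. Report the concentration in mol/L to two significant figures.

0.10 M

Cu⁺/Cu is the cathode, Cr³⁺/Cr the anode: E°cell = +1.28 V, n = 3.
Overall reaction: 3 Cu⁺(aq) + Cr(s) → 3 Cu(s) + Cr³⁺(aq); Q = [Cr³⁺]^1/[Cu⁺]^3.
From E = E° − (0.0592/n) log Q: log Q = (E° − E)·n/0.0592 = (+1.28 − (+1.248))·3/0.0592 = 1.6216.
So 3·log[Cu⁺] = 1·log(0.0479) − log Q = -1.3197 − (1.6216) = -2.9413; log[Cu⁺] = -2.9413 / 3 = -0.9804; [Cu⁺] = 10^(-0.9804) ≈ 0.10 M.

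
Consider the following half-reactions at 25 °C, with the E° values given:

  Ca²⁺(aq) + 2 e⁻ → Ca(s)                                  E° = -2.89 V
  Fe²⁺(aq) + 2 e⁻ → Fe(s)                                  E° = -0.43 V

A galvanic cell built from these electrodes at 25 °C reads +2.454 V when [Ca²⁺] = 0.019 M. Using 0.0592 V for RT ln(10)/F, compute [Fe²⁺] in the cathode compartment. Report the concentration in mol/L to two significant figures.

Fe²⁺/Fe is the cathode, Ca²⁺/Ca the anode: E°cell = +2.46 V, n = 2.
Overall reaction: Fe²⁺(aq) + Ca(s) → Fe(s) + Ca²⁺(aq); Q = [Ca²⁺]^1/[Fe²⁺]^1.
From E = E° − (0.0592/n) log Q: log Q = (E° − E)·n/0.0592 = (+2.46 − (+2.454))·2/0.0592 = 0.2027.
So 1·log[Fe²⁺] = 1·log(0.019) − log Q = -1.7212 − (0.2027) = -1.9239; [Fe²⁺] = 10^(-1.9239) ≈ 0.012 M.

0.012 M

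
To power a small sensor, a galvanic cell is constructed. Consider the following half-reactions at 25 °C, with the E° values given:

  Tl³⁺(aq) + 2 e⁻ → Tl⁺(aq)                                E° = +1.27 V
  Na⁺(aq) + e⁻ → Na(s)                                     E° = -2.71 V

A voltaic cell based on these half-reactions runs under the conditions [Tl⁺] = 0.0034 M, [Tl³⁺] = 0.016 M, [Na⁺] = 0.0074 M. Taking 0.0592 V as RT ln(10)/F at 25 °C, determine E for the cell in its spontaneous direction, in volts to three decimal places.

+4.126 V

Tl³⁺/Tl⁺ is the cathode (higher E°), Na⁺/Na the anode: E°cell = +1.27 − (-2.71) = +3.98 V, n = 2.
Overall: Tl³⁺(aq) + 2 Na(s) → Tl⁺(aq) + 2 Na⁺(aq)
Q = [Tl⁺]·[Na⁺]^2 / ([Tl³⁺]); log Q = -4.934.
E = E° − (0.0592/n) log Q = +3.98 − (0.0592/2)(-4.934) = +4.126 V.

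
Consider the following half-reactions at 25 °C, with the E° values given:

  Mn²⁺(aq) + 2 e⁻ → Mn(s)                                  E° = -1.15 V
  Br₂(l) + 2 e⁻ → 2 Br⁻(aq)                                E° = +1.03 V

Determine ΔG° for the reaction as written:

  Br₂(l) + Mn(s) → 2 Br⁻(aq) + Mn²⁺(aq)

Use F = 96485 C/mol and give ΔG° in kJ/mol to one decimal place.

As written, Br₂/Br⁻ is reduced (cathode) and Mn²⁺/Mn is oxidised (anode), so E°cell = (+1.03) − (-1.15) = +2.18 V.
Balancing electrons gives n = 2.
ΔG° = −nFE° = −(2)(96485)(+2.18) = -420,675 J = -420.7 kJ/mol.

-420.7 kJ/mol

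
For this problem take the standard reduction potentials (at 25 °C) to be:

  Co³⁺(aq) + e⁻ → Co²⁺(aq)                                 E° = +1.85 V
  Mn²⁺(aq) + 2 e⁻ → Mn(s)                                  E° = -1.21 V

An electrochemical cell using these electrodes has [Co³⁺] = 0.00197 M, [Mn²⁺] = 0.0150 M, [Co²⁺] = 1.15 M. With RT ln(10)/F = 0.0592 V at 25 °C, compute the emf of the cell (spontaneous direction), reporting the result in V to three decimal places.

+2.950 V

Co³⁺/Co²⁺ is the cathode (higher E°), Mn²⁺/Mn the anode: E°cell = +1.85 − (-1.21) = +3.06 V, n = 2.
Overall: 2 Co³⁺(aq) + Mn(s) → 2 Co²⁺(aq) + Mn²⁺(aq)
Q = [Co²⁺]^2·[Mn²⁺] / ([Co³⁺]^2); log Q = 3.709.
E = E° − (0.0592/n) log Q = +3.06 − (0.0592/2)(3.709) = +2.950 V.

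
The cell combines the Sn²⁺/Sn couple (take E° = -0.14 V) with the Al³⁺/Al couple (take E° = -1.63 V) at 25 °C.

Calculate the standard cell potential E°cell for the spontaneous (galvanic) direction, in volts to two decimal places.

+1.49 V

The Sn²⁺/Sn couple has the higher reduction potential, so it is the cathode; Al³⁺/Al is oxidised at the anode.
E°cell = E°(cathode) − E°(anode) = (-0.14) − (-1.63) = +1.49 V.
Since E°cell > 0, the reaction is spontaneous under standard conditions.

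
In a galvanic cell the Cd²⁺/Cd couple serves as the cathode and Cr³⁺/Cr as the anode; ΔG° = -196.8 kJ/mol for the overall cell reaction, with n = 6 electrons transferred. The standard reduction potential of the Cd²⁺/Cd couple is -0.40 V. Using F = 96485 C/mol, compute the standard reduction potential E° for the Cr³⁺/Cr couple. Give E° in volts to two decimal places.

-0.74 V

E°cell = −ΔG°/(nF) = −(-196.8×10³)/((6)(96485)) = +0.340 V.
Since Cd²⁺/Cd is the cathode and Cr³⁺/Cr the anode, E°cell = E°(Cd²⁺/Cd) − E°(Cr³⁺/Cr).
So E°(Cr³⁺/Cr) = E°(Cd²⁺/Cd) − E°cell = (-0.40) − (+0.340) = -0.74 V.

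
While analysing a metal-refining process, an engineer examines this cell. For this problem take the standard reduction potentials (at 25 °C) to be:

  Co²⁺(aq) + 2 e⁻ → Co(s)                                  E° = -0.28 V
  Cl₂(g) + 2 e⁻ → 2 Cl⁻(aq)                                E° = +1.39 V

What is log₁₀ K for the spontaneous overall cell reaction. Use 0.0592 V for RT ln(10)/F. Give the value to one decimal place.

56.4

Cathode: Cl₂/Cl⁻; anode: Co²⁺/Co. E°cell = +1.67 V, n = 2.
log K = nE°cell / 0.0592 = (2)(+1.67) / 0.0592 = 56.4.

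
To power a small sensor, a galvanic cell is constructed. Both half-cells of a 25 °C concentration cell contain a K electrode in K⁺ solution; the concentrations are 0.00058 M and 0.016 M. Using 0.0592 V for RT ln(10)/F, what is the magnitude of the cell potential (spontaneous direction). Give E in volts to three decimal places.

For a concentration cell E°cell = 0. The 0.016 M side is the cathode (reduction is favoured where [K⁺] is higher).
With n = 1, E = −(0.0592/1) log([K⁺]ₐₙ/[K⁺]꜀ₐₜ) = −(0.0592/1) log(0.00058/0.016) = −(0.0592/1)(-1.441) = +0.085 V.

+0.085 V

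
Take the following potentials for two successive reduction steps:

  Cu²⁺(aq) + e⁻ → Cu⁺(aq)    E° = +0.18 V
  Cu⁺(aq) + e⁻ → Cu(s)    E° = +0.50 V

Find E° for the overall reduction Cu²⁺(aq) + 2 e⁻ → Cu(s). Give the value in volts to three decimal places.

Standard free energies of sequential steps add: ΔG°₃ = ΔG°₁ + ΔG°₂, so n₃E°₃ = n₁E°₁ + n₂E°₂.
E°₃ = (1×+0.18 + 1×+0.50) / 2 = (+0.680) / 2 = +0.340 V.

+0.340 V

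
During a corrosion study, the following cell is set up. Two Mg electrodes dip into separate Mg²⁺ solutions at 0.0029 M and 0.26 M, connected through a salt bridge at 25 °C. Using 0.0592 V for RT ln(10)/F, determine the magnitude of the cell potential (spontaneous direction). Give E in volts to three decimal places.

+0.058 V

For a concentration cell E°cell = 0. The 0.26 M side is the cathode (reduction is favoured where [Mg²⁺] is higher).
With n = 2, E = −(0.0592/2) log([Mg²⁺]ₐₙ/[Mg²⁺]꜀ₐₜ) = −(0.0592/2) log(0.0029/0.26) = −(0.0592/2)(-1.953) = +0.058 V.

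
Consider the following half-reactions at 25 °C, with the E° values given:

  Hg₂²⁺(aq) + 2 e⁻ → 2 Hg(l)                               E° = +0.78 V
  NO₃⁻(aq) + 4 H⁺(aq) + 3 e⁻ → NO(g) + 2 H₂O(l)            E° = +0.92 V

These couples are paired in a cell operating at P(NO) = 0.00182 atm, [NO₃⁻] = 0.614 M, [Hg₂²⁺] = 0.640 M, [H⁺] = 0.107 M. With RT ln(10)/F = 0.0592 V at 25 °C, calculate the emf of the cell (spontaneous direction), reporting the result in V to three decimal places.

+0.119 V

NO₃⁻/NO is the cathode (higher E°), Hg₂²⁺/Hg the anode: E°cell = +0.92 − (+0.78) = +0.14 V, n = 6.
Overall: 2 NO₃⁻(aq) + 8 H⁺(aq) + 6 Hg(l) → 2 NO(g) + 4 H₂O(l) + 3 Hg₂²⁺(aq)
Q = P(NO)^2·[Hg₂²⁺]^3 / ([NO₃⁻]^2·[H⁺]^8); log Q = 2.127.
E = E° − (0.0592/n) log Q = +0.14 − (0.0592/6)(2.127) = +0.119 V.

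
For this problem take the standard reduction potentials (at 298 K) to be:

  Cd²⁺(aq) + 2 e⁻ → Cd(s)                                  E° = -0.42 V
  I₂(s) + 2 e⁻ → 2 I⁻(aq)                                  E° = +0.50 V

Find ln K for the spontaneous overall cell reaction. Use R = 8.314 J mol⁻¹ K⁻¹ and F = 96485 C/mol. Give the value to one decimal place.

Cathode: I₂/I⁻; anode: Cd²⁺/Cd. E°cell = (+0.50) − (-0.42) = +0.92 V, with n = 2.
ΔG° = −nFE° = −RT ln K, so ln K = nFE°/(RT) = (2)(96485)(+0.92) / ((8.314)(298)) = 71.656.

71.7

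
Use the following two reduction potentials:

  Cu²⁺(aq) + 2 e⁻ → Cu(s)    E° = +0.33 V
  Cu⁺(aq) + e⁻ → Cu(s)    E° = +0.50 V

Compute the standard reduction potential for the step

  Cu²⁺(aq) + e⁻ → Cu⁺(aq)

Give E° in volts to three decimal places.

Sequential free energies add, so n₃E°₃ = n₁E°₁ + n₂E°₂.
With n₃ = 2, and the known step contributing 1×(+0.50) V, the unknown satisfies 1·E° = 2×(+0.33) − 1×(+0.50) = +0.160.
E° = +0.160 / 1 = +0.160 V.

+0.160 V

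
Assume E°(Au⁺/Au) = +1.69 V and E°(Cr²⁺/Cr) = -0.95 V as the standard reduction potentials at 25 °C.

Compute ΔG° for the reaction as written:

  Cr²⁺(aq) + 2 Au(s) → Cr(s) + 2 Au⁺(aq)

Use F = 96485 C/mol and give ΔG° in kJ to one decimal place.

As written, Cr²⁺/Cr is reduced (cathode) and Au⁺/Au is oxidised (anode), so E°cell = (-0.95) − (+1.69) = -2.64 V.
Balancing electrons gives n = 2.
ΔG° = −nFE° = −(2)(96485)(-2.64) = 509,441 J = +509.4 kJ.

+509.4 kJ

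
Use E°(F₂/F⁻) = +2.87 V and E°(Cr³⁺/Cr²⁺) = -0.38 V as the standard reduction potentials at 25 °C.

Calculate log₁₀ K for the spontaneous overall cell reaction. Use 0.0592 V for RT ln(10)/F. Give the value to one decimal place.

Cathode: F₂/F⁻; anode: Cr³⁺/Cr²⁺. E°cell = +3.25 V, n = 2.
log K = nE°cell / 0.0592 = (2)(+3.25) / 0.0592 = 109.8.

109.8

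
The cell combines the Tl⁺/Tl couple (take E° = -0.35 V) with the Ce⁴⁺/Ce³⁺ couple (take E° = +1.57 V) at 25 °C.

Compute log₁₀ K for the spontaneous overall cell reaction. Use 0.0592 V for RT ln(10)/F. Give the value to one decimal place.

32.4

Cathode: Ce⁴⁺/Ce³⁺; anode: Tl⁺/Tl. E°cell = +1.92 V, n = 1.
log K = nE°cell / 0.0592 = (1)(+1.92) / 0.0592 = 32.4.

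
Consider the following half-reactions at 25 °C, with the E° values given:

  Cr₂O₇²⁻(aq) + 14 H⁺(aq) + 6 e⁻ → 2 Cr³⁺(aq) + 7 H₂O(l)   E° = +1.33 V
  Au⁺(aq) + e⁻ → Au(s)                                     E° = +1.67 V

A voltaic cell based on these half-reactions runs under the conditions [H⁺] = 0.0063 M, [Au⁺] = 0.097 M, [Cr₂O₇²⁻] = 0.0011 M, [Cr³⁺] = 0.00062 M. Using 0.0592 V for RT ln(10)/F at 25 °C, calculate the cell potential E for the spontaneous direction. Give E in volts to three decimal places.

Au⁺/Au is the cathode (higher E°), Cr₂O₇²⁻/Cr³⁺ the anode: E°cell = +1.67 − (+1.33) = +0.34 V, n = 6.
Overall: 6 Au⁺(aq) + 2 Cr³⁺(aq) + 7 H₂O(l) → 6 Au(s) + Cr₂O₇²⁻(aq) + 14 H⁺(aq)
Q = [Cr₂O₇²⁻]·[H⁺]^14 / ([Au⁺]^6·[Cr³⁺]^2); log Q = -21.273.
E = E° − (0.0592/n) log Q = +0.34 − (0.0592/6)(-21.273) = +0.550 V.

+0.550 V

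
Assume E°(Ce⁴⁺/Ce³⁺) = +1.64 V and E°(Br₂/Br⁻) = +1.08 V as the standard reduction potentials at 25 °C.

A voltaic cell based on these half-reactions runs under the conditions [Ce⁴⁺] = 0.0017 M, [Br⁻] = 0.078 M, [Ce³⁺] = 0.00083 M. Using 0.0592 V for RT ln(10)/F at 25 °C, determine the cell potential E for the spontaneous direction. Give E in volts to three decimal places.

Ce⁴⁺/Ce³⁺ is the cathode (higher E°), Br₂/Br⁻ the anode: E°cell = +1.64 − (+1.08) = +0.56 V, n = 2.
Overall: 2 Ce⁴⁺(aq) + 2 Br⁻(aq) → 2 Ce³⁺(aq) + Br₂(l)
Q = [Ce³⁺]^2 / ([Ce⁴⁺]^2·[Br⁻]^2); log Q = 1.593.
E = E° − (0.0592/n) log Q = +0.56 − (0.0592/2)(1.593) = +0.513 V.

+0.513 V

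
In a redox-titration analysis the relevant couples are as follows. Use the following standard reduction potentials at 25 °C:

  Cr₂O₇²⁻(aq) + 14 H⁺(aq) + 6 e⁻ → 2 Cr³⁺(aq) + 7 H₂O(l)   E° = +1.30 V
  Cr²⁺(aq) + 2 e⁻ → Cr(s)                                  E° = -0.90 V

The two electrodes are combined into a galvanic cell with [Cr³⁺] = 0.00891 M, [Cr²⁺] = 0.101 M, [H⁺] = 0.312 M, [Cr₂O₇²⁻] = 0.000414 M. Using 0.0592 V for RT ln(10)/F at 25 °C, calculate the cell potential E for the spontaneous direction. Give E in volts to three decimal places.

Cr₂O₇²⁻/Cr³⁺ is the cathode (higher E°), Cr²⁺/Cr the anode: E°cell = +1.30 − (-0.90) = +2.20 V, n = 6.
Overall: Cr₂O₇²⁻(aq) + 14 H⁺(aq) + 3 Cr(s) → 2 Cr³⁺(aq) + 7 H₂O(l) + 3 Cr²⁺(aq)
Q = [Cr³⁺]^2·[Cr²⁺]^3 / ([Cr₂O₇²⁻]·[H⁺]^14); log Q = 3.378.
E = E° − (0.0592/n) log Q = +2.20 − (0.0592/6)(3.378) = +2.167 V.

+2.167 V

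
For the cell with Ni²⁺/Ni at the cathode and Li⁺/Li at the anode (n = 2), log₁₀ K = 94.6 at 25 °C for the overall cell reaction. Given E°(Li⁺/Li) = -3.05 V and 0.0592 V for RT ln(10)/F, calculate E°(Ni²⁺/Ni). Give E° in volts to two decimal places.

E°cell = (0.0592/n)·log K = (0.0592/2)(94.6) = +2.800 V.
Since Ni²⁺/Ni is the cathode and Li⁺/Li the anode, E°cell = E°(Ni²⁺/Ni) − E°(Li⁺/Li).
So E°(Ni²⁺/Ni) = E°cell + E°(Li⁺/Li) = +2.800 + (-3.05) = -0.25 V.

-0.25 V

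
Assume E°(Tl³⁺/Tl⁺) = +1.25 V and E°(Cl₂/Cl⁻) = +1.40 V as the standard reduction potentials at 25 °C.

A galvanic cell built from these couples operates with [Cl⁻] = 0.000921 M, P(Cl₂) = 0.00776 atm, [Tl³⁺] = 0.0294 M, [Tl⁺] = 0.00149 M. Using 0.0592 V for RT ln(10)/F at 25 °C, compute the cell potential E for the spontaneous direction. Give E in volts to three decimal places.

Cl₂/Cl⁻ is the cathode (higher E°), Tl³⁺/Tl⁺ the anode: E°cell = +1.40 − (+1.25) = +0.15 V, n = 2.
Overall: Cl₂(g) + Tl⁺(aq) → 2 Cl⁻(aq) + Tl³⁺(aq)
Q = [Cl⁻]^2·[Tl³⁺] / (P(Cl₂)·[Tl⁺]); log Q = -2.666.
E = E° − (0.0592/n) log Q = +0.15 − (0.0592/2)(-2.666) = +0.229 V.

+0.229 V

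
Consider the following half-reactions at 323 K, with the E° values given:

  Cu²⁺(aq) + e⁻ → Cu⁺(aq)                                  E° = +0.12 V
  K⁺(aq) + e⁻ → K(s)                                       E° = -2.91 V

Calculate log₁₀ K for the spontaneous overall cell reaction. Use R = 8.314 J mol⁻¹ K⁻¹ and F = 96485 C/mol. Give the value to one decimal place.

Cathode: Cu²⁺/Cu⁺; anode: K⁺/K. E°cell = (+0.12) − (-2.91) = +3.03 V, with n = 1.
ΔG° = −nFE° = −RT ln K, so ln K = nFE°/(RT) = (1)(96485)(+3.03) / ((8.314)(323)) = 108.865.
log₁₀ K = 108.865 / ln 10 = 47.3.

47.3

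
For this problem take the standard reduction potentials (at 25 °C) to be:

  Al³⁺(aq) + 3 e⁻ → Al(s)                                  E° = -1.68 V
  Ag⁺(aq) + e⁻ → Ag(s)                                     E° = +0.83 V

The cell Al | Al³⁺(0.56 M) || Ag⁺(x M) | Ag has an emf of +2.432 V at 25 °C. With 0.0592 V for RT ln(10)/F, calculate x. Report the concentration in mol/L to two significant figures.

0.040 M

Ag⁺/Ag is the cathode, Al³⁺/Al the anode: E°cell = +2.51 V, n = 3.
Overall reaction: 3 Ag⁺(aq) + Al(s) → 3 Ag(s) + Al³⁺(aq); Q = [Al³⁺]^1/[Ag⁺]^3.
From E = E° − (0.0592/n) log Q: log Q = (E° − E)·n/0.0592 = (+2.51 − (+2.432))·3/0.0592 = 3.9527.
So 3·log[Ag⁺] = 1·log(0.56) − log Q = -0.2518 − (3.9527) = -4.2045; log[Ag⁺] = -4.2045 / 3 = -1.4015; [Ag⁺] = 10^(-1.4015) ≈ 0.040 M.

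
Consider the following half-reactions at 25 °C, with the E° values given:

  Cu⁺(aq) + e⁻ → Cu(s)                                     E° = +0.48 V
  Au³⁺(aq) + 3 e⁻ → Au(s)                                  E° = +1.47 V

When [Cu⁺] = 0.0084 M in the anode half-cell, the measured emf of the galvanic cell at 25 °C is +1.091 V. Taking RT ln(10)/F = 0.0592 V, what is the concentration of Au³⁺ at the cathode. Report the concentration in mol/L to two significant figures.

Au³⁺/Au is the cathode, Cu⁺/Cu the anode: E°cell = +0.99 V, n = 3.
Overall reaction: Au³⁺(aq) + 3 Cu(s) → Au(s) + 3 Cu⁺(aq); Q = [Cu⁺]^3/[Au³⁺]^1.
From E = E° − (0.0592/n) log Q: log Q = (E° − E)·n/0.0592 = (+0.99 − (+1.091))·3/0.0592 = -5.1182.
So 1·log[Au³⁺] = 3·log(0.0084) − log Q = -6.2272 − (-5.1182) = -1.1090; [Au³⁺] = 10^(-1.1090) ≈ 0.078 M.

0.078 M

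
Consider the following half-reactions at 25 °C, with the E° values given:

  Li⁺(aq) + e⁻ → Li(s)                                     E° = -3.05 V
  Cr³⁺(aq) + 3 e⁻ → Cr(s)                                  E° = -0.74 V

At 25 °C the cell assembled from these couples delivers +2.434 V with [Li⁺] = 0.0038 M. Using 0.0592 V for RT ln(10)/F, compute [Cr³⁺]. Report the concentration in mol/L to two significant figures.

0.11 M

Cr³⁺/Cr is the cathode, Li⁺/Li the anode: E°cell = +2.31 V, n = 3.
Overall reaction: Cr³⁺(aq) + 3 Li(s) → Cr(s) + 3 Li⁺(aq); Q = [Li⁺]^3/[Cr³⁺]^1.
From E = E° − (0.0592/n) log Q: log Q = (E° − E)·n/0.0592 = (+2.31 − (+2.434))·3/0.0592 = -6.2838.
So 1·log[Cr³⁺] = 3·log(0.0038) − log Q = -7.2606 − (-6.2838) = -0.9768; [Cr³⁺] = 10^(-0.9768) ≈ 0.11 M.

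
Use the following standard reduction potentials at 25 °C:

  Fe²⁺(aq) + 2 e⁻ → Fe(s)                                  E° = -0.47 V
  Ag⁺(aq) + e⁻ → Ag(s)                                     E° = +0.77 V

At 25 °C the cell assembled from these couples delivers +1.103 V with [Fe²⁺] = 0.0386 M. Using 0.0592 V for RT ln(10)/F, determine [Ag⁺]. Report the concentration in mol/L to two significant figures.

0.00095 M

Ag⁺/Ag is the cathode, Fe²⁺/Fe the anode: E°cell = +1.24 V, n = 2.
Overall reaction: 2 Ag⁺(aq) + Fe(s) → 2 Ag(s) + Fe²⁺(aq); Q = [Fe²⁺]^1/[Ag⁺]^2.
From E = E° − (0.0592/n) log Q: log Q = (E° − E)·n/0.0592 = (+1.24 − (+1.103))·2/0.0592 = 4.6284.
So 2·log[Ag⁺] = 1·log(0.0386) − log Q = -1.4134 − (4.6284) = -6.0418; log[Ag⁺] = -6.0418 / 2 = -3.0209; [Ag⁺] = 10^(-3.0209) ≈ 0.00095 M.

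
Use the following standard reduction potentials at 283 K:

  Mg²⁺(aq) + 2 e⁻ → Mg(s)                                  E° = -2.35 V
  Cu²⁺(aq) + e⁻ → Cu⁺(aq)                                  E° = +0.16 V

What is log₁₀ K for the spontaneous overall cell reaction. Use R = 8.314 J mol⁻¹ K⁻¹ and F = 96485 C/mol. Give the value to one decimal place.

89.4

Cathode: Cu²⁺/Cu⁺; anode: Mg²⁺/Mg. E°cell = (+0.16) − (-2.35) = +2.51 V, with n = 2.
ΔG° = −nFE° = −RT ln K, so ln K = nFE°/(RT) = (2)(96485)(+2.51) / ((8.314)(283)) = 205.858.
log₁₀ K = 205.858 / ln 10 = 89.4.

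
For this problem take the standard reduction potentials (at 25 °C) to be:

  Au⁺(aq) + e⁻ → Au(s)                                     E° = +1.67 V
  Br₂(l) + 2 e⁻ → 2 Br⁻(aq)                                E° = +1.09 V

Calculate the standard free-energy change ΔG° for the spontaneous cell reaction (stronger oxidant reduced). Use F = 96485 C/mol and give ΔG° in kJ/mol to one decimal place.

-111.9 kJ/mol

Au⁺/Au (E° = +1.67 V) is the cathode; Br₂/Br⁻ (E° = +1.09 V) is the anode, so E°cell = +0.58 V.
Balancing electrons gives n = 2 (lcm of 1 and 2).
ΔG° = −nFE° = −(2)(96485)(+0.58) = -111,923 J = -111.9 kJ/mol.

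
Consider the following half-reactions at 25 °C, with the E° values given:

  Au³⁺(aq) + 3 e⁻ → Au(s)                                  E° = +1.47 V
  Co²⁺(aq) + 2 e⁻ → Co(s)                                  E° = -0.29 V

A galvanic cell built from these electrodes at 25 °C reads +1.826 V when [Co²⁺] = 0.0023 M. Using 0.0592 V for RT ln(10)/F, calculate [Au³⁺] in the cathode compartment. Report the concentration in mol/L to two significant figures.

Au³⁺/Au is the cathode, Co²⁺/Co the anode: E°cell = +1.76 V, n = 6.
Overall reaction: 2 Au³⁺(aq) + 3 Co(s) → 2 Au(s) + 3 Co²⁺(aq); Q = [Co²⁺]^3/[Au³⁺]^2.
From E = E° − (0.0592/n) log Q: log Q = (E° − E)·n/0.0592 = (+1.76 − (+1.826))·6/0.0592 = -6.6892.
So 2·log[Au³⁺] = 3·log(0.0023) − log Q = -7.9148 − (-6.6892) = -1.2256; log[Au³⁺] = -1.2256 / 2 = -0.6128; [Au³⁺] = 10^(-0.6128) ≈ 0.24 M.

0.24 M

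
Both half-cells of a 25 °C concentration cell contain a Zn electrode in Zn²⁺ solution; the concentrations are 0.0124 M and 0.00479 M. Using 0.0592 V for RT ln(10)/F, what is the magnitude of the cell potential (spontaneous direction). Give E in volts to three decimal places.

For a concentration cell E°cell = 0. The 0.0124 M side is the cathode (reduction is favoured where [Zn²⁺] is higher).
With n = 2, E = −(0.0592/2) log([Zn²⁺]ₐₙ/[Zn²⁺]꜀ₐₜ) = −(0.0592/2) log(0.00479/0.0124) = −(0.0592/2)(-0.413) = +0.012 V.

+0.012 V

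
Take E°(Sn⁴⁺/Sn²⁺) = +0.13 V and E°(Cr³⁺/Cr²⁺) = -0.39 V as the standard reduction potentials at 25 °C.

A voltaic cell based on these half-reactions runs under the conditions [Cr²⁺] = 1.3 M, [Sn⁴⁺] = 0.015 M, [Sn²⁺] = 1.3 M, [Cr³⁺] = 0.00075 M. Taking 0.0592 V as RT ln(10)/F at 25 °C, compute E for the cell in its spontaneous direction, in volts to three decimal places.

Sn⁴⁺/Sn²⁺ is the cathode (higher E°), Cr³⁺/Cr²⁺ the anode: E°cell = +0.13 − (-0.39) = +0.52 V, n = 2.
Overall: Sn⁴⁺(aq) + 2 Cr²⁺(aq) → Sn²⁺(aq) + 2 Cr³⁺(aq)
Q = [Sn²⁺]·[Cr³⁺]^2 / ([Sn⁴⁺]·[Cr²⁺]^2); log Q = -4.540.
E = E° − (0.0592/n) log Q = +0.52 − (0.0592/2)(-4.540) = +0.654 V.

+0.654 V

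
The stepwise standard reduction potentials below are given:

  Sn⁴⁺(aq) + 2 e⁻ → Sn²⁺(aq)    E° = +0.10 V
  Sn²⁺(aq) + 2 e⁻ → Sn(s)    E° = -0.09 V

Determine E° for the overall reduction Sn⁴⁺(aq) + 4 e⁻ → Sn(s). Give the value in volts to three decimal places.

+0.005 V

Adding the free-energy changes (−nFE°) of the two steps gives −n₃FE°₃ = −n₁FE°₁ − n₂FE°₂.
E°₃ = (2×+0.10 + 2×-0.09) / 4 = (+0.020) / 4 = +0.005 V.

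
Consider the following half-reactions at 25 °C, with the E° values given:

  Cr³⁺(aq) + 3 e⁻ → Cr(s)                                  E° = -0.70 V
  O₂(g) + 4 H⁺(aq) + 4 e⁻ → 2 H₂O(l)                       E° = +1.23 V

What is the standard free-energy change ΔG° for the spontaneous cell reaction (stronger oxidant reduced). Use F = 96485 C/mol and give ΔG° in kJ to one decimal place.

-2234.6 kJ

O₂/H₂O (E° = +1.23 V) is the cathode; Cr³⁺/Cr (E° = -0.70 V) is the anode, so E°cell = +1.93 V.
Balancing electrons gives n = 12 (lcm of 4 and 3).
ΔG° = −nFE° = −(12)(96485)(+1.93) = -2,234,593 J = -2234.6 kJ.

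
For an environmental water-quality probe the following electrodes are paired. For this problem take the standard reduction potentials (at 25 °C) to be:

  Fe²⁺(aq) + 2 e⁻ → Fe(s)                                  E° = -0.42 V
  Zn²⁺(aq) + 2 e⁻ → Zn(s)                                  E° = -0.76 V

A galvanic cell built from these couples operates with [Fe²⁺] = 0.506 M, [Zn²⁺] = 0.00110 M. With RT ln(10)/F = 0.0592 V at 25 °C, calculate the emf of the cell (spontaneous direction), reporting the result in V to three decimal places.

Fe²⁺/Fe is the cathode (higher E°), Zn²⁺/Zn the anode: E°cell = -0.42 − (-0.76) = +0.34 V, n = 2.
Overall: Fe²⁺(aq) + Zn(s) → Fe(s) + Zn²⁺(aq)
Q = [Zn²⁺] / ([Fe²⁺]); log Q = -2.663.
E = E° − (0.0592/n) log Q = +0.34 − (0.0592/2)(-2.663) = +0.419 V.

+0.419 V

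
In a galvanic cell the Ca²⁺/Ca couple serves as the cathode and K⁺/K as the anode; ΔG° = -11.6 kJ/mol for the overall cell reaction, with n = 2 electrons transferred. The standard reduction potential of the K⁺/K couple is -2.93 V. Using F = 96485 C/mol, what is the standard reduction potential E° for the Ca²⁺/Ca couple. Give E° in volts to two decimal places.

-2.87 V

E°cell = −ΔG°/(nF) = −(-11.6×10³)/((2)(96485)) = +0.060 V.
Since Ca²⁺/Ca is the cathode and K⁺/K the anode, E°cell = E°(Ca²⁺/Ca) − E°(K⁺/K).
So E°(Ca²⁺/Ca) = E°cell + E°(K⁺/K) = +0.060 + (-2.93) = -2.87 V.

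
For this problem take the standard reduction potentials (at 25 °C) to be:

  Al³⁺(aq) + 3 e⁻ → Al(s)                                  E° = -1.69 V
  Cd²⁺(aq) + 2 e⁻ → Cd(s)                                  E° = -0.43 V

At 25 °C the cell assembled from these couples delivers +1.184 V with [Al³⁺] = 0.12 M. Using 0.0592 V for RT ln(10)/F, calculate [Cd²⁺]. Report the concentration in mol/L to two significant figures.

0.00066 M

Cd²⁺/Cd is the cathode, Al³⁺/Al the anode: E°cell = +1.26 V, n = 6.
Overall reaction: 3 Cd²⁺(aq) + 2 Al(s) → 3 Cd(s) + 2 Al³⁺(aq); Q = [Al³⁺]^2/[Cd²⁺]^3.
From E = E° − (0.0592/n) log Q: log Q = (E° − E)·n/0.0592 = (+1.26 − (+1.184))·6/0.0592 = 7.7027.
So 3·log[Cd²⁺] = 2·log(0.12) − log Q = -1.8416 − (7.7027) = -9.5443; log[Cd²⁺] = -9.5443 / 3 = -3.1814; [Cd²⁺] = 10^(-3.1814) ≈ 0.00066 M.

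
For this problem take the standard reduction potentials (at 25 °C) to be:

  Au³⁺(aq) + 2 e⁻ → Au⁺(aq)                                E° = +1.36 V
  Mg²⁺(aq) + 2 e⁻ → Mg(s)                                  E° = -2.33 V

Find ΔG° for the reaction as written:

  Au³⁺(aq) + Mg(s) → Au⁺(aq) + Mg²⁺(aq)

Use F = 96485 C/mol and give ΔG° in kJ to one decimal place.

As written, Au³⁺/Au⁺ is reduced (cathode) and Mg²⁺/Mg is oxidised (anode), so E°cell = (+1.36) − (-2.33) = +3.69 V.
Balancing electrons gives n = 2.
ΔG° = −nFE° = −(2)(96485)(+3.69) = -712,059 J = -712.1 kJ.

-712.1 kJ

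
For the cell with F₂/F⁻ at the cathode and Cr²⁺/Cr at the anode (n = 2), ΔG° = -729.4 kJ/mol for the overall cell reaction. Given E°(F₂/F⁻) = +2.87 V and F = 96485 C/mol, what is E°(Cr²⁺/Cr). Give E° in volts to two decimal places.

-0.91 V

E°cell = −ΔG°/(nF) = −(-729.4×10³)/((2)(96485)) = +3.780 V.
Since F₂/F⁻ is the cathode and Cr²⁺/Cr the anode, E°cell = E°(F₂/F⁻) − E°(Cr²⁺/Cr).
So E°(Cr²⁺/Cr) = E°(F₂/F⁻) − E°cell = (+2.87) − (+3.780) = -0.91 V.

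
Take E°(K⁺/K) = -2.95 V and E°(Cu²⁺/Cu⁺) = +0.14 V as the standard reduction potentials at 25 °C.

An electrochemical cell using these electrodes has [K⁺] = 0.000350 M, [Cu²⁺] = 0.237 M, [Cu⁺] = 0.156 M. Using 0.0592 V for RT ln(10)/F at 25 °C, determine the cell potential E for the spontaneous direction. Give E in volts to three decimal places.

+3.305 V

Cu²⁺/Cu⁺ is the cathode (higher E°), K⁺/K the anode: E°cell = +0.14 − (-2.95) = +3.09 V, n = 1.
Overall: Cu²⁺(aq) + K(s) → Cu⁺(aq) + K⁺(aq)
Q = [Cu⁺]·[K⁺] / ([Cu²⁺]); log Q = -3.638.
E = E° − (0.0592/n) log Q = +3.09 − (0.0592/1)(-3.638) = +3.305 V.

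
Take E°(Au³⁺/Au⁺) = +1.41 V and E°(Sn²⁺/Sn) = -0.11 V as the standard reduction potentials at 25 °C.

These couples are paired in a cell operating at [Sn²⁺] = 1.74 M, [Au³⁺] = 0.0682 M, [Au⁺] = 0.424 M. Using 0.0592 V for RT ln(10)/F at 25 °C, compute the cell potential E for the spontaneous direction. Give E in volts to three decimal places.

+1.489 V

Au³⁺/Au⁺ is the cathode (higher E°), Sn²⁺/Sn the anode: E°cell = +1.41 − (-0.11) = +1.52 V, n = 2.
Overall: Au³⁺(aq) + Sn(s) → Au⁺(aq) + Sn²⁺(aq)
Q = [Au⁺]·[Sn²⁺] / ([Au³⁺]); log Q = 1.034.
E = E° − (0.0592/n) log Q = +1.52 − (0.0592/2)(1.034) = +1.489 V.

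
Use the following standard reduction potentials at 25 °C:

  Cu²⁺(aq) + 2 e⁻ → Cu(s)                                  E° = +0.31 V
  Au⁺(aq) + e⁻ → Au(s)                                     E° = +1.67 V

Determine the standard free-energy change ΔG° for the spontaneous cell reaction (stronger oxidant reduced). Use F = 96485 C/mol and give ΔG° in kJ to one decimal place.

Au⁺/Au (E° = +1.67 V) is the cathode; Cu²⁺/Cu (E° = +0.31 V) is the anode, so E°cell = +1.36 V.
Balancing electrons gives n = 2 (lcm of 1 and 2).
ΔG° = −nFE° = −(2)(96485)(+1.36) = -262,439 J = -262.4 kJ.

-262.4 kJ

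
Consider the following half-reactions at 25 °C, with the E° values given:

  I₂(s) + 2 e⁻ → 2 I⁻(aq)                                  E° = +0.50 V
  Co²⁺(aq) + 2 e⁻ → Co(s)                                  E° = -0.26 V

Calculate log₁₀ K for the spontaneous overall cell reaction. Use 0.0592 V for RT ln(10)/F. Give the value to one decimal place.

25.7

Cathode: I₂/I⁻; anode: Co²⁺/Co. E°cell = +0.76 V, n = 2.
log K = nE°cell / 0.0592 = (2)(+0.76) / 0.0592 = 25.7.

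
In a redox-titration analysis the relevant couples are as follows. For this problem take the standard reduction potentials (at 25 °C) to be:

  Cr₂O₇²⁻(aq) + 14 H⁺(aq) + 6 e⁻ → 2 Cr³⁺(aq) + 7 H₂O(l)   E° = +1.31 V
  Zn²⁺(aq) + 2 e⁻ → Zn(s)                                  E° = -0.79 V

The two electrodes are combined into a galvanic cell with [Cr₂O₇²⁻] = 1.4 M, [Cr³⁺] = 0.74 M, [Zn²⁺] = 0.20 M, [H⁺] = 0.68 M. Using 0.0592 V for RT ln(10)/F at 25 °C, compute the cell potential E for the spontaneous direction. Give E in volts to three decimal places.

Cr₂O₇²⁻/Cr³⁺ is the cathode (higher E°), Zn²⁺/Zn the anode: E°cell = +1.31 − (-0.79) = +2.10 V, n = 6.
Overall: Cr₂O₇²⁻(aq) + 14 H⁺(aq) + 3 Zn(s) → 2 Cr³⁺(aq) + 7 H₂O(l) + 3 Zn²⁺(aq)
Q = [Cr³⁺]^2·[Zn²⁺]^3 / ([Cr₂O₇²⁻]·[H⁺]^14); log Q = -0.160.
E = E° − (0.0592/n) log Q = +2.10 − (0.0592/6)(-0.160) = +2.102 V.

+2.102 V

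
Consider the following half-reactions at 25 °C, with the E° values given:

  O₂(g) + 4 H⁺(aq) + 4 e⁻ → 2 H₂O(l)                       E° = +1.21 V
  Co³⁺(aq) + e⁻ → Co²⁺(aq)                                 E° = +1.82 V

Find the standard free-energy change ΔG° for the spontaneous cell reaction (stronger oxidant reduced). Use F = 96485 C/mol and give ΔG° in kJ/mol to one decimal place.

Co³⁺/Co²⁺ (E° = +1.82 V) is the cathode; O₂/H₂O (E° = +1.21 V) is the anode, so E°cell = +0.61 V.
Balancing electrons gives n = 4 (lcm of 1 and 4).
ΔG° = −nFE° = −(4)(96485)(+0.61) = -235,423 J = -235.4 kJ/mol.

-235.4 kJ/mol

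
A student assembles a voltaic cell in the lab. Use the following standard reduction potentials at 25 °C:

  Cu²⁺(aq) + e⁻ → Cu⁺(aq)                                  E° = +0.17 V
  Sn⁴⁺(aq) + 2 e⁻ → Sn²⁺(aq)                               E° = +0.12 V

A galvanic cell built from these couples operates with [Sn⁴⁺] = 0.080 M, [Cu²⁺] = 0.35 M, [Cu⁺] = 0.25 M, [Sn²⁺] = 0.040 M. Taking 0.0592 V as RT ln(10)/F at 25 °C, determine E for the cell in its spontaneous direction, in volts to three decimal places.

Cu²⁺/Cu⁺ is the cathode (higher E°), Sn⁴⁺/Sn²⁺ the anode: E°cell = +0.17 − (+0.12) = +0.05 V, n = 2.
Overall: 2 Cu²⁺(aq) + Sn²⁺(aq) → 2 Cu⁺(aq) + Sn⁴⁺(aq)
Q = [Cu⁺]^2·[Sn⁴⁺] / ([Cu²⁺]^2·[Sn²⁺]); log Q = 0.009.
E = E° − (0.0592/n) log Q = +0.05 − (0.0592/2)(0.009) = +0.050 V.

+0.050 V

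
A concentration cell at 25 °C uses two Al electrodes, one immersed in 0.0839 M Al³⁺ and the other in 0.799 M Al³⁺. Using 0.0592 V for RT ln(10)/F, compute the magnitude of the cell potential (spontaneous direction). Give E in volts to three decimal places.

For a concentration cell E°cell = 0. The 0.799 M side is the cathode (reduction is favoured where [Al³⁺] is higher).
With n = 3, E = −(0.0592/3) log([Al³⁺]ₐₙ/[Al³⁺]꜀ₐₜ) = −(0.0592/3) log(0.0839/0.799) = −(0.0592/3)(-0.979) = +0.019 V.

+0.019 V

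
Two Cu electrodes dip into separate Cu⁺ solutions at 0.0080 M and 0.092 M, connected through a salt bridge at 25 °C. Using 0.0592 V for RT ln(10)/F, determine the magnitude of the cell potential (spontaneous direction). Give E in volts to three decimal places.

For a concentration cell E°cell = 0. The 0.092 M side is the cathode (reduction is favoured where [Cu⁺] is higher).
With n = 1, E = −(0.0592/1) log([Cu⁺]ₐₙ/[Cu⁺]꜀ₐₜ) = −(0.0592/1) log(0.008/0.092) = −(0.0592/1)(-1.061) = +0.063 V.

+0.063 V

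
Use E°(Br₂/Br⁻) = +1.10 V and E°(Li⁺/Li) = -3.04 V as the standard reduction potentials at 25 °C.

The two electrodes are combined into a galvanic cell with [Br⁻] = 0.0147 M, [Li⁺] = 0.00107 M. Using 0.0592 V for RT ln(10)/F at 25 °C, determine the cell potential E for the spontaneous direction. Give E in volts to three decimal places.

Br₂/Br⁻ is the cathode (higher E°), Li⁺/Li the anode: E°cell = +1.10 − (-3.04) = +4.14 V, n = 2.
Overall: Br₂(l) + 2 Li(s) → 2 Br⁻(aq) + 2 Li⁺(aq)
Q = [Br⁻]^2·[Li⁺]^2; log Q = -9.607.
E = E° − (0.0592/n) log Q = +4.14 − (0.0592/2)(-9.607) = +4.424 V.

+4.424 V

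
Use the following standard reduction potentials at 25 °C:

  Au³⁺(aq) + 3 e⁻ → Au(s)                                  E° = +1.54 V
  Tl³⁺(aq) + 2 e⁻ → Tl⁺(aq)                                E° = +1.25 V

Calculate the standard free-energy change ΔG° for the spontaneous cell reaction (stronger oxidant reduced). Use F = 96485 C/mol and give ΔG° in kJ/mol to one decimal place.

Au³⁺/Au (E° = +1.54 V) is the cathode; Tl³⁺/Tl⁺ (E° = +1.25 V) is the anode, so E°cell = +0.29 V.
Balancing electrons gives n = 6 (lcm of 3 and 2).
ΔG° = −nFE° = −(6)(96485)(+0.29) = -167,884 J = -167.9 kJ/mol.

-167.9 kJ/mol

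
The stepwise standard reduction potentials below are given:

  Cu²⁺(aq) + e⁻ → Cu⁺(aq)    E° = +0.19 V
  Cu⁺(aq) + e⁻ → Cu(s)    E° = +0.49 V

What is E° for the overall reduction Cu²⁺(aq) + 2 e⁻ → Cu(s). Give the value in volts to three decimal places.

+0.340 V

Standard free energies of sequential steps add: ΔG°₃ = ΔG°₁ + ΔG°₂, so n₃E°₃ = n₁E°₁ + n₂E°₂.
E°₃ = (1×+0.19 + 1×+0.49) / 2 = (+0.680) / 2 = +0.340 V.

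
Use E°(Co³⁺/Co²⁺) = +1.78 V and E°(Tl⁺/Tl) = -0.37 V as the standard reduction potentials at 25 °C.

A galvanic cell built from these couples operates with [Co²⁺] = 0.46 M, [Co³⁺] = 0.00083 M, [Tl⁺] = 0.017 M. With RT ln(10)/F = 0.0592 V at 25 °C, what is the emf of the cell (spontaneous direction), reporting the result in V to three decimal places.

+2.092 V

Co³⁺/Co²⁺ is the cathode (higher E°), Tl⁺/Tl the anode: E°cell = +1.78 − (-0.37) = +2.15 V, n = 1.
Overall: Co³⁺(aq) + Tl(s) → Co²⁺(aq) + Tl⁺(aq)
Q = [Co²⁺]·[Tl⁺] / ([Co³⁺]); log Q = 0.974.
E = E° − (0.0592/n) log Q = +2.15 − (0.0592/1)(0.974) = +2.092 V.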